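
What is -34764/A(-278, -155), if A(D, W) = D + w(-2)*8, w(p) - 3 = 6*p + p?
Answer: 5794/61 ≈ 94.984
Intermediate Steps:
w(p) = 3 + 7*p (w(p) = 3 + (6*p + p) = 3 + 7*p)
A(D, W) = -88 + D (A(D, W) = D + (3 + 7*(-2))*8 = D + (3 - 14)*8 = D - 11*8 = D - 88 = -88 + D)
-34764/A(-278, -155) = -34764/(-88 - 278) = -34764/(-366) = -34764*(-1/366) = 5794/61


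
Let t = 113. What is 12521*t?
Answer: 1414873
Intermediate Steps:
12521*t = 12521*113 = 1414873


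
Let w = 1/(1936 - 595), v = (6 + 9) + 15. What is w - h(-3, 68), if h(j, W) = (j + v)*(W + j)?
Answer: -2353454/1341 ≈ -1755.0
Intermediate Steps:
v = 30 (v = 15 + 15 = 30)
w = 1/1341 ≈ 0.00074571
h(j, W) = (30 + j)*(W + j) (h(j, W) = (j + 30)*(W + j) = (30 + j)*(W + j))
w - h(-3, 68) = 1/1341 - ((-3)² + 30*68 + 30*(-3) + 68*(-3)) = 1/1341 - (9 + 2040 - 90 - 204) = 1/1341 - 1*1755 = 1/1341 - 1755 = -2353454/1341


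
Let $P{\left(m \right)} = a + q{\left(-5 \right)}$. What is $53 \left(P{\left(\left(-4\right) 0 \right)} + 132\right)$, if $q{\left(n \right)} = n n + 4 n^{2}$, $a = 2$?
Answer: $13727$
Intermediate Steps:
$q{\left(n \right)} = 5 n^{2}$ ($q{\left(n \right)} = n^{2} + 4 n^{2} = 5 n^{2}$)
$P{\left(m \right)} = 127$ ($P{\left(m \right)} = 2 + 5 \left(-5\right)^{2} = 2 + 5 \cdot 25 = 2 + 125 = 127$)
$53 \left(P{\left(\left(-4\right) 0 \right)} + 132\right) = 53 \left(127 + 132\right) = 53 \cdot 259 = 13727$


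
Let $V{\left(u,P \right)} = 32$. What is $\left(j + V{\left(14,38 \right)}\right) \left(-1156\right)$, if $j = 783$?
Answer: $-942140$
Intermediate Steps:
$\left(j + V{\left(14,38 \right)}\right) \left(-1156\right) = \left(783 + 32\right) \left(-1156\right) = 815 \left(-1156\right) = -942140$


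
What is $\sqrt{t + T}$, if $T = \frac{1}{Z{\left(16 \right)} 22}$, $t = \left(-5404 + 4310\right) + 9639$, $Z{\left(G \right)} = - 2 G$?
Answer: $\frac{\sqrt{66172469}}{88} \approx 92.439$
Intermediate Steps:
$t = 8545$ ($t = -1094 + 9639 = 8545$)
$T = - \frac{1}{704}$ ($T = \frac{1}{\left(-2\right) 16 \cdot 22} = \frac{1}{\left(-32\right) 22} = \frac{1}{-704} = - \frac{1}{704} \approx -0.0014205$)
$\sqrt{t + T} = \sqrt{8545 - \frac{1}{704}} = \sqrt{\frac{6015679}{704}} = \frac{\sqrt{66172469}}{88}$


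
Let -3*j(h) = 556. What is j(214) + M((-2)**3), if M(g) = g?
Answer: -580/3 ≈ -193.33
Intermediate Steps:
j(h) = -556/3 (j(h) = -1/3*556 = -556/3)
j(214) + M((-2)**3) = -556/3 + (-2)**3 = -556/3 - 8 = -580/3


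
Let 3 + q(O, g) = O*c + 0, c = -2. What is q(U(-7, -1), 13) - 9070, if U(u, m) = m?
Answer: -9071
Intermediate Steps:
q(O, g) = -3 - 2*O (q(O, g) = -3 + (O*(-2) + 0) = -3 + (-2*O + 0) = -3 - 2*O)
q(U(-7, -1), 13) - 9070 = (-3 - 2*(-1)) - 9070 = (-3 + 2) - 9070 = -1 - 9070 = -9071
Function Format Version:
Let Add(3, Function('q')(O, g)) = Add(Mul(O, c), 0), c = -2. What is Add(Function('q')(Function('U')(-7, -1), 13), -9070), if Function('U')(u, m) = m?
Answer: -9071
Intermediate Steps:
Function('q')(O, g) = Add(-3, Mul(-2, O)) (Function('q')(O, g) = Add(-3, Add(Mul(O, -2), 0)) = Add(-3, Add(Mul(-2, O), 0)) = Add(-3, Mul(-2, O)))
Add(Function('q')(Function('U')(-7, -1), 13), -9070) = Add(Add(-3, Mul(-2, -1)), -9070) = Add(Add(-3, 2), -9070) = Add(-1, -9070) = -9071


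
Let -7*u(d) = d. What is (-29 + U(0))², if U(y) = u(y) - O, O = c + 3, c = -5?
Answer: 729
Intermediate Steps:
u(d) = -d/7
O = -2 (O = -5 + 3 = -2)
U(y) = 2 - y/7 (U(y) = -y/7 - 1*(-2) = -y/7 + 2 = 2 - y/7)
(-29 + U(0))² = (-29 + (2 - ⅐*0))² = (-29 + (2 + 0))² = (-29 + 2)² = (-27)² = 729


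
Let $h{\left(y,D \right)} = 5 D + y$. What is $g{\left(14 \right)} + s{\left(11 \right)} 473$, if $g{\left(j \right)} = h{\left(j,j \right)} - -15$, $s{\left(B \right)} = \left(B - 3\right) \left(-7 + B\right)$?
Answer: $15235$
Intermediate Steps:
$h{\left(y,D \right)} = y + 5 D$
$s{\left(B \right)} = \left(-7 + B\right) \left(-3 + B\right)$ ($s{\left(B \right)} = \left(-3 + B\right) \left(-7 + B\right) = \left(-7 + B\right) \left(-3 + B\right)$)
$g{\left(j \right)} = 15 + 6 j$ ($g{\left(j \right)} = \left(j + 5 j\right) - -15 = 6 j + 15 = 15 + 6 j$)
$g{\left(14 \right)} + s{\left(11 \right)} 473 = \left(15 + 6 \cdot 14\right) + \left(21 + 11^{2} - 110\right) 473 = \left(15 + 84\right) + \left(21 + 121 - 110\right) 473 = 99 + 32 \cdot 473 = 99 + 15136 = 15235$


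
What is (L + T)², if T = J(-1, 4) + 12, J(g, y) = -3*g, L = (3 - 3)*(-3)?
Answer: 225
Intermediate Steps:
L = 0 (L = 0*(-3) = 0)
T = 15 (T = -3*(-1) + 12 = 3 + 12 = 15)
(L + T)² = (0 + 15)² = 15² = 225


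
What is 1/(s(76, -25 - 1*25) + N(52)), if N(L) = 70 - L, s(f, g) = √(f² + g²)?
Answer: -9/3976 + √2069/3976 ≈ 0.0091766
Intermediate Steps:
1/(s(76, -25 - 1*25) + N(52)) = 1/(√(76² + (-25 - 1*25)²) + (70 - 1*52)) = 1/(√(5776 + (-25 - 25)²) + (70 - 52)) = 1/(√(5776 + (-50)²) + 18) = 1/(√(5776 + 2500) + 18) = 1/(√8276 + 18) = 1/(2*√2069 + 18) = 1/(18 + 2*√2069)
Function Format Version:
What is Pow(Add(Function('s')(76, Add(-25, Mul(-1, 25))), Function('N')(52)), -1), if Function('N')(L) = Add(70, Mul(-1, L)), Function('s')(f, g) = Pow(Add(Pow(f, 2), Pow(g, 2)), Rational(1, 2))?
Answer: Add(Rational(-9, 3976), Mul(Rational(1, 3976), Pow(2069, Rational(1, 2)))) ≈ 0.0091766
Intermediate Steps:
Pow(Add(Function('s')(76, Add(-25, Mul(-1, 25))), Function('N')(52)), -1) = Pow(Add(Pow(Add(Pow(76, 2), Pow(Add(-25, Mul(-1, 25)), 2)), Rational(1, 2)), Add(70, Mul(-1, 52))), -1) = Pow(Add(Pow(Add(5776, Pow(Add(-25, -25), 2)), Rational(1, 2)), Add(70, -52)), -1) = Pow(Add(Pow(Add(5776, Pow(-50, 2)), Rational(1, 2)), 18), -1) = Pow(Add(Pow(Add(5776, 2500), Rational(1, 2)), 18), -1) = Pow(Add(Pow(8276, Rational(1, 2)), 18), -1) = Pow(Add(Mul(2, Pow(2069, Rational(1, 2))), 18), -1) = Pow(Add(18, Mul(2, Pow(2069, Rational(1, 2)))), -1)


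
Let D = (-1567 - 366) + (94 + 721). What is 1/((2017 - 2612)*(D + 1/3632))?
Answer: 3632/2416042125 ≈ 1.5033e-6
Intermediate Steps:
D = -1118 (D = -1933 + 815 = -1118)
1/((2017 - 2612)*(D + 1/3632)) = 1/((2017 - 2612)*(-1118 + 1/3632)) = 1/(-595*(-1118 + 1/3632)) = 1/(-595*(-4060575/3632)) = 1/(2416042125/3632) = 3632/2416042125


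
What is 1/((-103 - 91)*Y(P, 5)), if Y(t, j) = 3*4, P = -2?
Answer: -1/2328 ≈ -0.00042955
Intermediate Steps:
Y(t, j) = 12
1/((-103 - 91)*Y(P, 5)) = 1/((-103 - 91)*12) = 1/(-194*12) = 1/(-2328) = -1/2328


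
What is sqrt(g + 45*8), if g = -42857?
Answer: I*sqrt(42497) ≈ 206.15*I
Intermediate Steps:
sqrt(g + 45*8) = sqrt(-42857 + 45*8) = sqrt(-42857 + 360) = sqrt(-42497) = I*sqrt(42497)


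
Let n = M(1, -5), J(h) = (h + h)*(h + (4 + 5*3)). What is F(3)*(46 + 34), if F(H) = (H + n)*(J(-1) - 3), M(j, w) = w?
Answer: 6240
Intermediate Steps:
J(h) = 2*h*(19 + h) (J(h) = (2*h)*(h + (4 + 15)) = (2*h)*(h + 19) = (2*h)*(19 + h) = 2*h*(19 + h))
n = -5
F(H) = 195 - 39*H (F(H) = (H - 5)*(2*(-1)*(19 - 1) - 3) = (-5 + H)*(2*(-1)*18 - 3) = (-5 + H)*(-36 - 3) = (-5 + H)*(-39) = 195 - 39*H)
F(3)*(46 + 34) = (195 - 39*3)*(46 + 34) = (195 - 117)*80 = 78*80 = 6240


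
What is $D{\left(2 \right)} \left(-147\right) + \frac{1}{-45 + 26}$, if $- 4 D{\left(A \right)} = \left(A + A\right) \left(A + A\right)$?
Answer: $\frac{11171}{19} \approx 587.95$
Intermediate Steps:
$D{\left(A \right)} = - A^{2}$ ($D{\left(A \right)} = - \frac{\left(A + A\right) \left(A + A\right)}{4} = - \frac{2 A 2 A}{4} = - \frac{4 A^{2}}{4} = - A^{2}$)
$D{\left(2 \right)} \left(-147\right) + \frac{1}{-45 + 26} = - 2^{2} \left(-147\right) + \frac{1}{-45 + 26} = \left(-1\right) 4 \left(-147\right) + \frac{1}{-19} = \left(-4\right) \left(-147\right) - \frac{1}{19} = 588 - \frac{1}{19} = \frac{11171}{19}$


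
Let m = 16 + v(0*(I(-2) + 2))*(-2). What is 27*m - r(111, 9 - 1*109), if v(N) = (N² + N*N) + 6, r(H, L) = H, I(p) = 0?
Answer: -3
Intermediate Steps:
v(N) = 6 + 2*N² (v(N) = (N² + N²) + 6 = 2*N² + 6 = 6 + 2*N²)
m = 4 (m = 16 + (6 + 2*(0*(0 + 2))²)*(-2) = 16 + (6 + 2*(0*2)²)*(-2) = 16 + (6 + 2*0²)*(-2) = 16 + (6 + 2*0)*(-2) = 16 + (6 + 0)*(-2) = 16 + 6*(-2) = 16 - 12 = 4)
27*m - r(111, 9 - 1*109) = 27*4 - 1*111 = 108 - 111 = -3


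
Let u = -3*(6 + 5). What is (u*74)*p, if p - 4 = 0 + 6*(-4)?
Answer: 48840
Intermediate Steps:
p = -20 (p = 4 + (0 + 6*(-4)) = 4 + (0 - 24) = 4 - 24 = -20)
u = -33 (u = -3*11 = -33)
(u*74)*p = -33*74*(-20) = -2442*(-20) = 48840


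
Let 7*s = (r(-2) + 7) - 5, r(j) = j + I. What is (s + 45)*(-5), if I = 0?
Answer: -225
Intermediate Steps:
r(j) = j (r(j) = j + 0 = j)
s = 0 (s = ((-2 + 7) - 5)/7 = (5 - 5)/7 = (1/7)*0 = 0)
(s + 45)*(-5) = (0 + 45)*(-5) = 45*(-5) = -225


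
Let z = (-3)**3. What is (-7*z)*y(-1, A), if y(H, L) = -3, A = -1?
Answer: -567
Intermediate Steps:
z = -27
(-7*z)*y(-1, A) = -7*(-27)*(-3) = 189*(-3) = -567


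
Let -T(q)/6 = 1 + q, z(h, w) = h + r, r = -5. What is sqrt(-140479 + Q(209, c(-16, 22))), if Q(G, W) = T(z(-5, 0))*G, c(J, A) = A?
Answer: I*sqrt(129193) ≈ 359.43*I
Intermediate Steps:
z(h, w) = -5 + h (z(h, w) = h - 5 = -5 + h)
T(q) = -6 - 6*q (T(q) = -6*(1 + q) = -6 - 6*q)
Q(G, W) = 54*G (Q(G, W) = (-6 - 6*(-5 - 5))*G = (-6 - 6*(-10))*G = (-6 + 60)*G = 54*G)
sqrt(-140479 + Q(209, c(-16, 22))) = sqrt(-140479 + 54*209) = sqrt(-140479 + 11286) = sqrt(-129193) = I*sqrt(129193)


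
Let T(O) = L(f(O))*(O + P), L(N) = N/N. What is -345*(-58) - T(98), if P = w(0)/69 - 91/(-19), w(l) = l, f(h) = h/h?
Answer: 378237/19 ≈ 19907.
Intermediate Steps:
f(h) = 1
L(N) = 1
P = 91/19 (P = 0/69 - 91/(-19) = 0*(1/69) - 91*(-1/19) = 0 + 91/19 = 91/19 ≈ 4.7895)
T(O) = 91/19 + O (T(O) = 1*(O + 91/19) = 1*(91/19 + O) = 91/19 + O)
-345*(-58) - T(98) = -345*(-58) - (91/19 + 98) = 20010 - 1*1953/19 = 20010 - 1953/19 = 378237/19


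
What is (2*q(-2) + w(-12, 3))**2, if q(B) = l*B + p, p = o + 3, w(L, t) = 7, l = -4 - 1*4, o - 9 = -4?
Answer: 3025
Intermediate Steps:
o = 5 (o = 9 - 4 = 5)
l = -8 (l = -4 - 4 = -8)
p = 8 (p = 5 + 3 = 8)
q(B) = 8 - 8*B (q(B) = -8*B + 8 = 8 - 8*B)
(2*q(-2) + w(-12, 3))**2 = (2*(8 - 8*(-2)) + 7)**2 = (2*(8 + 16) + 7)**2 = (2*24 + 7)**2 = (48 + 7)**2 = 55**2 = 3025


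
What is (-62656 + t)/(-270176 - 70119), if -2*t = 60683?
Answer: 37199/136118 ≈ 0.27328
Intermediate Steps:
t = -60683/2 (t = -½*60683 = -60683/2 ≈ -30342.)
(-62656 + t)/(-270176 - 70119) = (-62656 - 60683/2)/(-270176 - 70119) = -185995/2/(-340295) = -185995/2*(-1/340295) = 37199/136118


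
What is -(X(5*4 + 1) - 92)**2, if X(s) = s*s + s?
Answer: -136900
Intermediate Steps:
X(s) = s + s**2 (X(s) = s**2 + s = s + s**2)
-(X(5*4 + 1) - 92)**2 = -((5*4 + 1)*(1 + (5*4 + 1)) - 92)**2 = -((20 + 1)*(1 + (20 + 1)) - 92)**2 = -(21*(1 + 21) - 92)**2 = -(21*22 - 92)**2 = -(462 - 92)**2 = -1*370**2 = -1*136900 = -136900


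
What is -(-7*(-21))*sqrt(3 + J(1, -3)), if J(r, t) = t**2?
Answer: -294*sqrt(3) ≈ -509.22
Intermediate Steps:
-(-7*(-21))*sqrt(3 + J(1, -3)) = -(-7*(-21))*sqrt(3 + (-3)**2) = -147*sqrt(3 + 9) = -147*sqrt(12) = -147*2*sqrt(3) = -294*sqrt(3)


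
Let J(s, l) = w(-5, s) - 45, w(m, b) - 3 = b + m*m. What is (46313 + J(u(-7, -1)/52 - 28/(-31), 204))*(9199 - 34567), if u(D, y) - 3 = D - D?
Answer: -473307905742/403 ≈ -1.1745e+9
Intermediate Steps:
u(D, y) = 3 (u(D, y) = 3 + (D - D) = 3 + 0 = 3)
w(m, b) = 3 + b + m² (w(m, b) = 3 + (b + m*m) = 3 + (b + m²) = 3 + b + m²)
J(s, l) = -17 + s (J(s, l) = (3 + s + (-5)²) - 45 = (3 + s + 25) - 45 = (28 + s) - 45 = -17 + s)
(46313 + J(u(-7, -1)/52 - 28/(-31), 204))*(9199 - 34567) = (46313 + (-17 + (3/52 - 28/(-31))))*(9199 - 34567) = (46313 + (-17 + (3*(1/52) - 28*(-1/31))))*(-25368) = (46313 + (-17 + (3/52 + 28/31)))*(-25368) = (46313 + (-17 + 1549/1612))*(-25368) = (46313 - 25855/1612)*(-25368) = (74630701/1612)*(-25368) = -473307905742/403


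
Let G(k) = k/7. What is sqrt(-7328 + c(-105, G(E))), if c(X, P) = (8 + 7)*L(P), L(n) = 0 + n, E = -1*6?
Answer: I*sqrt(359702)/7 ≈ 85.679*I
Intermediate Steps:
E = -6
G(k) = k/7 (G(k) = k*(1/7) = k/7)
L(n) = n
c(X, P) = 15*P (c(X, P) = (8 + 7)*P = 15*P)
sqrt(-7328 + c(-105, G(E))) = sqrt(-7328 + 15*((1/7)*(-6))) = sqrt(-7328 + 15*(-6/7)) = sqrt(-7328 - 90/7) = sqrt(-51386/7) = I*sqrt(359702)/7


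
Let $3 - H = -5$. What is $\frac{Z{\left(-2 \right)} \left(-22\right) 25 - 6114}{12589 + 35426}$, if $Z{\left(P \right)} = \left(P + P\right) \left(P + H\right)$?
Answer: $\frac{2362}{16005} \approx 0.14758$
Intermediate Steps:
$H = 8$ ($H = 3 - -5 = 3 + 5 = 8$)
$Z{\left(P \right)} = 2 P \left(8 + P\right)$ ($Z{\left(P \right)} = \left(P + P\right) \left(P + 8\right) = 2 P \left(8 + P\right)$)
$\frac{Z{\left(-2 \right)} \left(-22\right) 25 - 6114}{12589 + 35426} = \frac{2 \left(-2\right) \left(8 - 2\right) \left(-22\right) 25 - 6114}{12589 + 35426} = \frac{2 \left(-2\right) 6 \left(-22\right) 25 - 6114}{48015} = \left(\left(-24\right) \left(-22\right) 25 - 6114\right) \frac{1}{48015} = \left(528 \cdot 25 - 6114\right) \frac{1}{48015} = \left(13200 - 6114\right) \frac{1}{48015} = 7086 \cdot \frac{1}{48015} = \frac{2362}{16005}$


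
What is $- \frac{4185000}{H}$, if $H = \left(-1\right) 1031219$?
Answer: $\frac{4185000}{1031219} \approx 4.0583$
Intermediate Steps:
$H = -1031219$
$- \frac{4185000}{H} = - \frac{4185000}{-1031219} = \left(-4185000\right) \left(- \frac{1}{1031219}\right) = \frac{4185000}{1031219}$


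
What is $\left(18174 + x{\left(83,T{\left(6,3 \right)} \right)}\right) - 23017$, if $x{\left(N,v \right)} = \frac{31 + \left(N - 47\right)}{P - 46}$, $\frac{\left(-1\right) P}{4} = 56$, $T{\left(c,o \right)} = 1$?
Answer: $- \frac{1307677}{270} \approx -4843.3$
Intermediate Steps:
$P = -224$ ($P = \left(-4\right) 56 = -224$)
$x{\left(N,v \right)} = \frac{8}{135} - \frac{N}{270}$ ($x{\left(N,v \right)} = \frac{31 + \left(N - 47\right)}{-224 - 46} = \frac{31 + \left(N - 47\right)}{-270} = \left(31 + \left(-47 + N\right)\right) \left(- \frac{1}{270}\right) = \left(-16 + N\right) \left(- \frac{1}{270}\right) = \frac{8}{135} - \frac{N}{270}$)
$\left(18174 + x{\left(83,T{\left(6,3 \right)} \right)}\right) - 23017 = \left(18174 + \left(\frac{8}{135} - \frac{83}{270}\right)\right) - 23017 = \left(18174 - \frac{67}{270}\right) - 23017 = \frac{4906913}{270} - 23017 = - \frac{1307677}{270}$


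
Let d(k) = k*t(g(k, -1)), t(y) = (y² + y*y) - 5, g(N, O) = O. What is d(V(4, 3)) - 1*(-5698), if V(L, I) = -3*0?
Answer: 5698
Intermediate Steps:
t(y) = -5 + 2*y² (t(y) = (y² + y²) - 5 = 2*y² - 5 = -5 + 2*y²)
V(L, I) = 0
d(k) = -3*k (d(k) = k*(-5 + 2*(-1)²) = k*(-5 + 2*1) = k*(-5 + 2) = k*(-3) = -3*k)
d(V(4, 3)) - 1*(-5698) = -3*0 - 1*(-5698) = 0 + 5698 = 5698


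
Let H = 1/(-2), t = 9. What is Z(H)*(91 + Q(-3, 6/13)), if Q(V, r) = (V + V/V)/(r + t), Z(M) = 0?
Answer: 0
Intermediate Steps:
H = -½ (H = 1*(-½) = -½ ≈ -0.50000)
Q(V, r) = (1 + V)/(9 + r) (Q(V, r) = (V + V/V)/(r + 9) = (V + 1)/(9 + r) = (1 + V)/(9 + r))
Z(H)*(91 + Q(-3, 6/13)) = 0*(91 + (1 - 3)/(9 + 6/13)) = 0*(91 - 2/(9 + 6*(1/13))) = 0*(91 - 2/(9 + 6/13)) = 0*(91 - 2/(123/13)) = 0*(91 + (13/123)*(-2)) = 0*(91 - 26/123) = 0*(11167/123) = 0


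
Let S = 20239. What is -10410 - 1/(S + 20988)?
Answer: -429173071/41227 ≈ -10410.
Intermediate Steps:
-10410 - 1/(S + 20988) = -10410 - 1/(20239 + 20988) = -10410 - 1/41227 = -429173071/41227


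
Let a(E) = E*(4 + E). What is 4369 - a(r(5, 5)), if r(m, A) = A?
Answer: 4324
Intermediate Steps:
4369 - a(r(5, 5)) = 4369 - 5*(4 + 5) = 4369 - 5*9 = 4369 - 1*45 = 4369 - 45 = 4324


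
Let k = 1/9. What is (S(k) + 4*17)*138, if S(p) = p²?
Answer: 253414/27 ≈ 9385.7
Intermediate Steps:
k = ⅑ ≈ 0.11111
(S(k) + 4*17)*138 = ((⅑)² + 4*17)*138 = (1/81 + 68)*138 = (5509/81)*138 = 253414/27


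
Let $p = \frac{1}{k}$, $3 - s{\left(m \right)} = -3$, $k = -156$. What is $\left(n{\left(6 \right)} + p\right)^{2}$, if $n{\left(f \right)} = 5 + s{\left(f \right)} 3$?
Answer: $\frac{12866569}{24336} \approx 528.71$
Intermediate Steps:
$s{\left(m \right)} = 6$ ($s{\left(m \right)} = 3 - -3 = 3 + 3 = 6$)
$n{\left(f \right)} = 23$ ($n{\left(f \right)} = 5 + 6 \cdot 3 = 5 + 18 = 23$)
$p = - \frac{1}{156}$ ($p = \frac{1}{-156} = - \frac{1}{156} \approx -0.0064103$)
$\left(n{\left(6 \right)} + p\right)^{2} = \left(23 - \frac{1}{156}\right)^{2} = \left(\frac{3587}{156}\right)^{2} = \frac{12866569}{24336}$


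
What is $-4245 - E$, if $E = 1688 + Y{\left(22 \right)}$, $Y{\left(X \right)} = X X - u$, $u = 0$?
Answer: $-6417$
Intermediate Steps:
$Y{\left(X \right)} = X^{2}$ ($Y{\left(X \right)} = X X - 0 = X^{2} + 0 = X^{2}$)
$E = 2172$ ($E = 1688 + 22^{2} = 1688 + 484 = 2172$)
$-4245 - E = -4245 - 2172 = -6417$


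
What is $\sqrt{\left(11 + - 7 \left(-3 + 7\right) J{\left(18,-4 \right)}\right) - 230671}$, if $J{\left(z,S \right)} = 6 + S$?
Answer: $2 i \sqrt{57679} \approx 480.33 i$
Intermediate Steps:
$\sqrt{\left(11 + - 7 \left(-3 + 7\right) J{\left(18,-4 \right)}\right) - 230671} = \sqrt{\left(11 + - 7 \left(-3 + 7\right) \left(6 - 4\right)\right) - 230671} = \sqrt{\left(11 + \left(-7\right) 4 \cdot 2\right) - 230671} = \sqrt{\left(11 - 56\right) - 230671} = \sqrt{-45 - 230671} = \sqrt{-230716} = 2 i \sqrt{57679}$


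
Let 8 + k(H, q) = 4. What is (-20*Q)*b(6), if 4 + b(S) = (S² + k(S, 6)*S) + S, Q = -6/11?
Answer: 1680/11 ≈ 152.73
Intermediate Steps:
Q = -6/11 (Q = -6*1/11 = -6/11 ≈ -0.54545)
k(H, q) = -4 (k(H, q) = -8 + 4 = -4)
b(S) = -4 + S² - 3*S (b(S) = -4 + ((S² - 4*S) + S) = -4 + (S² - 3*S) = -4 + S² - 3*S)
(-20*Q)*b(6) = (-20*(-6/11))*(-4 + 6² - 3*6) = 120*(-4 + 36 - 18)/11 = (120/11)*14 = 1680/11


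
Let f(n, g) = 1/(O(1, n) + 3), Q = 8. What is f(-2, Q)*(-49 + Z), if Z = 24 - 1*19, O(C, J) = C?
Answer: -11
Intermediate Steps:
f(n, g) = 1/4 (f(n, g) = 1/(1 + 3) = 1/4)
Z = 5 (Z = 24 - 19 = 5)
f(-2, Q)*(-49 + Z) = (-49 + 5)/4 = (1/4)*(-44) = -11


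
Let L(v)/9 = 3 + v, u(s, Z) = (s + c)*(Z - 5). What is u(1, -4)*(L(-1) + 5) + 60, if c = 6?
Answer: -1389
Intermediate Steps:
u(s, Z) = (-5 + Z)*(6 + s) (u(s, Z) = (s + 6)*(Z - 5) = (6 + s)*(-5 + Z) = (-5 + Z)*(6 + s))
L(v) = 27 + 9*v (L(v) = 9*(3 + v) = 27 + 9*v)
u(1, -4)*(L(-1) + 5) + 60 = (-30 - 5*1 + 6*(-4) - 4*1)*((27 + 9*(-1)) + 5) + 60 = (-30 - 5 - 24 - 4)*((27 - 9) + 5) + 60 = -63*(18 + 5) + 60 = -63*23 + 60 = -1449 + 60 = -1389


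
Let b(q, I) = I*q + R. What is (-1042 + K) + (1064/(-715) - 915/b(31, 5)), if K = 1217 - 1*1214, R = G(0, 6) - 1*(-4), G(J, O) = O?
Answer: -747914/715 ≈ -1046.0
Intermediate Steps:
R = 10 (R = 6 - 1*(-4) = 6 + 4 = 10)
b(q, I) = 10 + I*q (b(q, I) = I*q + 10 = 10 + I*q)
K = 3 (K = 1217 - 1214 = 3)
(-1042 + K) + (1064/(-715) - 915/b(31, 5)) = (-1042 + 3) + (1064/(-715) - 915/(10 + 5*31)) = -1039 + (1064*(-1/715) - 915/(10 + 155)) = -1039 + (-1064/715 - 915/165) = -1039 + (-1064/715 - 915*1/165) = -1039 + (-1064/715 - 61/11) = -1039 - 5029/715 = -747914/715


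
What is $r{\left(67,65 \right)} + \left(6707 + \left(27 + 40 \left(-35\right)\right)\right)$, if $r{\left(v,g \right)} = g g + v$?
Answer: $9626$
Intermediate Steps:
$r{\left(v,g \right)} = v + g^{2}$ ($r{\left(v,g \right)} = g^{2} + v = v + g^{2}$)
$r{\left(67,65 \right)} + \left(6707 + \left(27 + 40 \left(-35\right)\right)\right) = \left(67 + 65^{2}\right) + \left(6707 + \left(27 + 40 \left(-35\right)\right)\right) = \left(67 + 4225\right) + \left(6707 + \left(27 - 1400\right)\right) = 4292 + \left(6707 - 1373\right) = 4292 + 5334 = 9626$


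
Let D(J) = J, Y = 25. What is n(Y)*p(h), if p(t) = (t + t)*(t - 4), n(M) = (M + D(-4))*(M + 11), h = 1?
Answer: -4536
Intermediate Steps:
n(M) = (-4 + M)*(11 + M) (n(M) = (M - 4)*(M + 11) = (-4 + M)*(11 + M))
p(t) = 2*t*(-4 + t) (p(t) = (2*t)*(-4 + t) = 2*t*(-4 + t))
n(Y)*p(h) = (-44 + 25**2 + 7*25)*(2*1*(-4 + 1)) = (-44 + 625 + 175)*(2*1*(-3)) = 756*(-6) = -4536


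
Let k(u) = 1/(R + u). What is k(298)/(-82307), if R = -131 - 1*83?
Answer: -1/6913788 ≈ -1.4464e-7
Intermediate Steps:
R = -214 (R = -131 - 83 = -214)
k(u) = 1/(-214 + u)
k(298)/(-82307) = 1/((-214 + 298)*(-82307)) = -1/82307/84 = (1/84)*(-1/82307) = -1/6913788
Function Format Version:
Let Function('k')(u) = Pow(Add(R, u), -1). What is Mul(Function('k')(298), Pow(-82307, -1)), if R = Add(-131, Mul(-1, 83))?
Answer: Rational(-1, 6913788) ≈ -1.4464e-7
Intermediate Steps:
R = -214 (R = Add(-131, -83) = -214)
Function('k')(u) = Pow(Add(-214, u), -1)
Mul(Function('k')(298), Pow(-82307, -1)) = Mul(Pow(Add(-214, 298), -1), Pow(-82307, -1)) = Mul(Pow(84, -1), Rational(-1, 82307)) = Mul(Rational(1, 84), Rational(-1, 82307)) = Rational(-1, 6913788)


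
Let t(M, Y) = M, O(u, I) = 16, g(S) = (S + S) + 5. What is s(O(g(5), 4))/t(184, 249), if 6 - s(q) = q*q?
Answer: -125/92 ≈ -1.3587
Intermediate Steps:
g(S) = 5 + 2*S (g(S) = 2*S + 5 = 5 + 2*S)
s(q) = 6 - q² (s(q) = 6 - q*q = 6 - q²)
s(O(g(5), 4))/t(184, 249) = (6 - 1*16²)/184 = (6 - 1*256)*(1/184) = (6 - 256)*(1/184) = -250*1/184 = -125/92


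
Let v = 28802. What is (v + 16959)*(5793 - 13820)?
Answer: -367323547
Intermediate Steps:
(v + 16959)*(5793 - 13820) = (28802 + 16959)*(5793 - 13820) = 45761*(-8027) = -367323547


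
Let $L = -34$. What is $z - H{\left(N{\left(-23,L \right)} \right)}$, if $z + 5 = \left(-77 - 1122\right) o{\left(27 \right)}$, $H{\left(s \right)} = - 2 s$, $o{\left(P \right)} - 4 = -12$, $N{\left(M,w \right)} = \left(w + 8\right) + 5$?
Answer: $9545$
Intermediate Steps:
$N{\left(M,w \right)} = 13 + w$ ($N{\left(M,w \right)} = \left(8 + w\right) + 5 = 13 + w$)
$o{\left(P \right)} = -8$ ($o{\left(P \right)} = 4 - 12 = -8$)
$z = 9587$ ($z = -5 + \left(-77 - 1122\right) \left(-8\right) = -5 - -9592 = -5 + 9592 = 9587$)
$z - H{\left(N{\left(-23,L \right)} \right)} = 9587 - - 2 \left(13 - 34\right) = 9587 - \left(-2\right) \left(-21\right) = 9587 - 42 = 9545$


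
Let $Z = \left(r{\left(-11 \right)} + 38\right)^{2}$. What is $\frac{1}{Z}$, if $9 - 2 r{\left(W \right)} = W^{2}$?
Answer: $\frac{1}{324} \approx 0.0030864$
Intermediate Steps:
$r{\left(W \right)} = \frac{9}{2} - \frac{W^{2}}{2}$
$Z = 324$ ($Z = \left(\left(\frac{9}{2} - \frac{\left(-11\right)^{2}}{2}\right) + 38\right)^{2} = \left(\left(\frac{9}{2} - \frac{121}{2}\right) + 38\right)^{2} = \left(-56 + 38\right)^{2} = \left(-18\right)^{2} = 324$)
$\frac{1}{Z} = \frac{1}{324}$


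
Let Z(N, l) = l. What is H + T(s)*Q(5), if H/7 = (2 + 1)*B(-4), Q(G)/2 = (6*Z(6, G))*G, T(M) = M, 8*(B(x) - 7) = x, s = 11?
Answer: 6873/2 ≈ 3436.5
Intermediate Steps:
B(x) = 7 + x/8
Q(G) = 12*G² (Q(G) = 2*((6*G)*G) = 2*(6*G²) = 12*G²)
H = 273/2 (H = 7*((2 + 1)*(7 + (⅛)*(-4))) = 7*(3*(7 - ½)) = 7*(3*(13/2)) = 7*(39/2) = 273/2 ≈ 136.50)
H + T(s)*Q(5) = 273/2 + 11*(12*5²) = 273/2 + 11*(12*25) = 273/2 + 11*300 = 273/2 + 3300 = 6873/2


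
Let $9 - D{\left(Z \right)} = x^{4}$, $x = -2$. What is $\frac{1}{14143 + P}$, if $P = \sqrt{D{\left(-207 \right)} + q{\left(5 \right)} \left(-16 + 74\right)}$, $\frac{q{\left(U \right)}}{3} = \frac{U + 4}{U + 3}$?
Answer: $\frac{56572}{800097041} - \frac{2 \sqrt{755}}{800097041} \approx 7.0638 \cdot 10^{-5}$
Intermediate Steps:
$q{\left(U \right)} = \frac{3 \left(4 + U\right)}{3 + U}$ ($q{\left(U \right)} = 3 \frac{U + 4}{U + 3} = 3 \frac{4 + U}{3 + U} = \frac{3 \left(4 + U\right)}{3 + U}$)
$D{\left(Z \right)} = -7$ ($D{\left(Z \right)} = 9 - \left(-2\right)^{4} = 9 - 16 = -7$)
$P = \frac{\sqrt{755}}{2}$ ($P = \sqrt{-7 + \frac{3 \left(4 + 5\right)}{3 + 5} \left(-16 + 74\right)} = \sqrt{-7 + 3 \cdot \frac{1}{8} \cdot 9 \cdot 58} = \sqrt{-7 + \frac{27}{8} \cdot 58} = \sqrt{-7 + \frac{783}{4}} = \sqrt{\frac{755}{4}} = \frac{\sqrt{755}}{2} \approx 13.739$)
$\frac{1}{14143 + P} = \frac{1}{14143 + \frac{\sqrt{755}}{2}}$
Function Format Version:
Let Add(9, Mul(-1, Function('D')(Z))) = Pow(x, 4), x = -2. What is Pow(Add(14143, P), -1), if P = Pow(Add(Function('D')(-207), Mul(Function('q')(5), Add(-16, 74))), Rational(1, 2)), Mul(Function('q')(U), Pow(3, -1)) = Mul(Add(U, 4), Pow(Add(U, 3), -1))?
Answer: Add(Rational(56572, 800097041), Mul(Rational(-2, 800097041), Pow(755, Rational(1, 2)))) ≈ 7.0638e-5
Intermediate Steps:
Function('q')(U) = Mul(3, Pow(Add(3, U), -1), Add(4, U)) (Function('q')(U) = Mul(3, Mul(Add(U, 4), Pow(Add(U, 3), -1))) = Mul(3, Mul(Add(4, U), Pow(Add(3, U), -1))) = Mul(3, Mul(Pow(Add(3, U), -1), Add(4, U))) = Mul(3, Pow(Add(3, U), -1), Add(4, U)))
Function('D')(Z) = -7 (Function('D')(Z) = Add(9, Mul(-1, Pow(-2, 4))) = Add(9, Mul(-1, 16)) = Add(9, -16) = -7)
P = Mul(Rational(1, 2), Pow(755, Rational(1, 2))) (P = Pow(Add(-7, Mul(Mul(3, Pow(Add(3, 5), -1), Add(4, 5)), Add(-16, 74))), Rational(1, 2)) = Pow(Add(-7, Mul(Mul(3, Pow(8, -1), 9), 58)), Rational(1, 2)) = Pow(Add(-7, Mul(Mul(3, Rational(1, 8), 9), 58)), Rational(1, 2)) = Pow(Add(-7, Mul(Rational(27, 8), 58)), Rational(1, 2)) = Pow(Add(-7, Rational(783, 4)), Rational(1, 2)) = Pow(Rational(755, 4), Rational(1, 2)) = Mul(Rational(1, 2), Pow(755, Rational(1, 2))) ≈ 13.739)
Pow(Add(14143, P), -1) = Pow(Add(14143, Mul(Rational(1, 2), Pow(755, Rational(1, 2)))), -1)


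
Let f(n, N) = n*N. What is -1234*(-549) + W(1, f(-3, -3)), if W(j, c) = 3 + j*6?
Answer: 677475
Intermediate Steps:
f(n, N) = N*n
W(j, c) = 3 + 6*j
-1234*(-549) + W(1, f(-3, -3)) = -1234*(-549) + (3 + 6*1) = 677466 + (3 + 6) = 677466 + 9 = 677475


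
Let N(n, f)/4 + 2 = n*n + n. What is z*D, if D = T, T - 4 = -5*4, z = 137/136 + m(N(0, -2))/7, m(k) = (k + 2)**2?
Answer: -11710/119 ≈ -98.403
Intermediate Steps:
N(n, f) = -8 + 4*n + 4*n**2 (N(n, f) = -8 + 4*(n*n + n) = -8 + 4*(n**2 + n) = -8 + 4*(n + n**2) = -8 + (4*n + 4*n**2) = -8 + 4*n + 4*n**2)
m(k) = (2 + k)**2
z = 5855/952 (z = 137/136 + (2 + (-8 + 4*0 + 4*0**2))**2/7 = 137*(1/136) + (2 + (-8 + 0 + 4*0))**2*(1/7) = 137/136 + (2 + (-8 + 0 + 0))**2*(1/7) = 137/136 + (2 - 8)**2*(1/7) = 137/136 + (-6)**2*(1/7) = 137/136 + 36*(1/7) = 137/136 + 36/7 = 5855/952 ≈ 6.1502)
T = -16 (T = 4 - 5*4 = 4 - 20 = -16)
D = -16
z*D = (5855/952)*(-16) = -11710/119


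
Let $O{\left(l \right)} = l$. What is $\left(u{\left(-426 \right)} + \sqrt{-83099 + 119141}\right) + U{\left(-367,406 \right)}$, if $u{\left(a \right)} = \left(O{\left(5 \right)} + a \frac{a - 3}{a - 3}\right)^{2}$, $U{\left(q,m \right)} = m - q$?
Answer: $178014 + \sqrt{36042} \approx 1.782 \cdot 10^{5}$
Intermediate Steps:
$u{\left(a \right)} = \left(5 + a\right)^{2}$ ($u{\left(a \right)} = \left(5 + a \frac{a - 3}{a - 3}\right)^{2} = \left(5 + a \frac{-3 + a}{-3 + a}\right)^{2} = \left(5 + a 1\right)^{2} = \left(5 + a\right)^{2}$)
$\left(u{\left(-426 \right)} + \sqrt{-83099 + 119141}\right) + U{\left(-367,406 \right)} = \left(\left(25 + \left(-426\right)^{2} + 10 \left(-426\right)\right) + \sqrt{-83099 + 119141}\right) + \left(406 - -367\right) = \left(\left(25 + 181476 - 4260\right) + \sqrt{36042}\right) + \left(406 + 367\right) = \left(177241 + \sqrt{36042}\right) + 773 = 178014 + \sqrt{36042}$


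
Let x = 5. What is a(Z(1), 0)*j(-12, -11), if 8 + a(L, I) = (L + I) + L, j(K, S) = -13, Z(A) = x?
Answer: -26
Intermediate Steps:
Z(A) = 5
a(L, I) = -8 + I + 2*L (a(L, I) = -8 + ((L + I) + L) = -8 + ((I + L) + L) = -8 + (I + 2*L) = -8 + I + 2*L)
a(Z(1), 0)*j(-12, -11) = (-8 + 0 + 2*5)*(-13) = (-8 + 0 + 10)*(-13) = 2*(-13) = -26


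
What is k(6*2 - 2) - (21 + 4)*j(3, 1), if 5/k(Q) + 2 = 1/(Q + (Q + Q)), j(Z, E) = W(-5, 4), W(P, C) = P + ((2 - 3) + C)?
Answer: 2800/59 ≈ 47.458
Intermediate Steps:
W(P, C) = -1 + C + P (W(P, C) = P + (-1 + C) = -1 + C + P)
j(Z, E) = -2 (j(Z, E) = -1 + 4 - 5 = -2)
k(Q) = 5/(-2 + 1/(3*Q)) (k(Q) = 5/(-2 + 1/(Q + (Q + Q))) = 5/(-2 + 1/(Q + 2*Q)) = 5/(-2 + 1/(3*Q)))
k(6*2 - 2) - (21 + 4)*j(3, 1) = -15*(6*2 - 2)/(-1 + 6*(6*2 - 2)) - (21 + 4)*(-2) = -15*(12 - 2)/(-1 + 6*(12 - 2)) - 25*(-2) = -15*10/(-1 + 6*10) - 1*(-50) = -15*10/(-1 + 60) + 50 = -15*10/59 + 50 = -15*10*1/59 + 50 = -150/59 + 50 = 2800/59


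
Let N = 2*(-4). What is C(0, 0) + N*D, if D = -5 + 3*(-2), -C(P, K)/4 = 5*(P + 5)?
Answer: -12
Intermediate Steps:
C(P, K) = -100 - 20*P (C(P, K) = -20*(P + 5) = -20*(5 + P) = -4*(25 + 5*P) = -100 - 20*P)
N = -8
D = -11 (D = -5 - 6 = -11)
C(0, 0) + N*D = (-100 - 20*0) - 8*(-11) = (-100 + 0) + 88 = -100 + 88 = -12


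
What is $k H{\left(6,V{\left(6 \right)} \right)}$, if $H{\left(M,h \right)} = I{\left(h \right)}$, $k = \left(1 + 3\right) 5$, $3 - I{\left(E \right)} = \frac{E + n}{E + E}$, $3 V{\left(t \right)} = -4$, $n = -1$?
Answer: $\frac{85}{2} \approx 42.5$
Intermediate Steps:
$V{\left(t \right)} = - \frac{4}{3}$ ($V{\left(t \right)} = \frac{1}{3} \left(-4\right) = - \frac{4}{3}$)
$I{\left(E \right)} = 3 - \frac{-1 + E}{2 E}$ ($I{\left(E \right)} = 3 - \frac{E - 1}{E + E} = 3 - \frac{-1 + E}{2 E}$)
$k = 20$ ($k = 4 \cdot 5 = 20$)
$H{\left(M,h \right)} = \frac{1 + 5 h}{2 h}$
$k H{\left(6,V{\left(6 \right)} \right)} = 20 \frac{1 + 5 \left(- \frac{4}{3}\right)}{2 \left(- \frac{4}{3}\right)} = 20 \cdot \frac{1}{2} \left(- \frac{3}{4}\right) \left(1 - \frac{20}{3}\right) = 20 \cdot \frac{1}{2} \left(- \frac{3}{4}\right) \left(- \frac{17}{3}\right) = 20 \cdot \frac{17}{8} = \frac{85}{2}$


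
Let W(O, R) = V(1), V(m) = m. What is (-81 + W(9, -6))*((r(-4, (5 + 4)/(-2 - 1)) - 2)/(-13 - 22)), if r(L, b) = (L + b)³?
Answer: -5520/7 ≈ -788.57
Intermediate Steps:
W(O, R) = 1
(-81 + W(9, -6))*((r(-4, (5 + 4)/(-2 - 1)) - 2)/(-13 - 22)) = (-81 + 1)*(((-4 + (5 + 4)/(-2 - 1))³ - 2)/(-13 - 22)) = -80*((-4 + 9/(-3))³ - 2)/(-35) = -80*((-4 + 9*(-⅓))³ - 2)*(-1)/35 = -80*((-4 - 3)³ - 2)*(-1)/35 = -80*((-7)³ - 2)*(-1)/35 = -80*(-343 - 2)*(-1)/35 = -(-27600)*(-1)/35 = -80*69/7 = -5520/7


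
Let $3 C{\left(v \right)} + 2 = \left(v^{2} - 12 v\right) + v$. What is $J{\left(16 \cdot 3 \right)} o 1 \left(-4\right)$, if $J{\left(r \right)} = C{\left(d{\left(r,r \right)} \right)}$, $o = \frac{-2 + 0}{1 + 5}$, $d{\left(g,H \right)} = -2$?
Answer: $\frac{32}{3} \approx 10.667$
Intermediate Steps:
$o = - \frac{1}{3}$ ($o = - \frac{2}{6} = \left(-2\right) \frac{1}{6} = - \frac{1}{3} \approx -0.33333$)
$C{\left(v \right)} = - \frac{2}{3} - \frac{11 v}{3} + \frac{v^{2}}{3}$ ($C{\left(v \right)} = - \frac{2}{3} + \frac{\left(v^{2} - 12 v\right) + v}{3} = - \frac{2}{3} + \frac{v^{2} - 11 v}{3} = - \frac{2}{3} + \left(- \frac{11 v}{3} + \frac{v^{2}}{3}\right) = - \frac{2}{3} - \frac{11 v}{3} + \frac{v^{2}}{3}$)
$J{\left(r \right)} = 8$ ($J{\left(r \right)} = - \frac{2}{3} - - \frac{22}{3} + \frac{\left(-2\right)^{2}}{3} = - \frac{2}{3} + \frac{22}{3} + \frac{1}{3} \cdot 4 = - \frac{2}{3} + \frac{22}{3} + \frac{4}{3} = 8$)
$J{\left(16 \cdot 3 \right)} o 1 \left(-4\right) = 8 \left(- \frac{1}{3}\right) 1 \left(-4\right) = 8 \left(\left(- \frac{1}{3}\right) \left(-4\right)\right) = 8 \cdot \frac{4}{3} = \frac{32}{3}$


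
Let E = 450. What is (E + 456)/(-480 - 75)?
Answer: -302/185 ≈ -1.6324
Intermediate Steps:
(E + 456)/(-480 - 75) = (450 + 456)/(-480 - 75) = 906/(-555) = 906*(-1/555) = -302/185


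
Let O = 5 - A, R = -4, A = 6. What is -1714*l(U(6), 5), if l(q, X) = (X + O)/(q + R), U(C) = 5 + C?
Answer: -6856/7 ≈ -979.43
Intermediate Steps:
O = -1 (O = 5 - 1*6 = 5 - 6 = -1)
l(q, X) = (-1 + X)/(-4 + q) (l(q, X) = (X - 1)/(q - 4) = (-1 + X)/(-4 + q))
-1714*l(U(6), 5) = -1714*(-1 + 5)/(-4 + (5 + 6)) = -1714*4/(-4 + 11) = -1714*4/7 = -6856/7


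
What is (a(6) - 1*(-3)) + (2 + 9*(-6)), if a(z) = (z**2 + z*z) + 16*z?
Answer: 119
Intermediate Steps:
a(z) = 2*z**2 + 16*z (a(z) = (z**2 + z**2) + 16*z = 2*z**2 + 16*z)
(a(6) - 1*(-3)) + (2 + 9*(-6)) = (2*6*(8 + 6) - 1*(-3)) + (2 + 9*(-6)) = (2*6*14 + 3) + (2 - 54) = (168 + 3) - 52 = 171 - 52 = 119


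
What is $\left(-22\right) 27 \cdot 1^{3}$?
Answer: $-594$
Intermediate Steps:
$\left(-22\right) 27 \cdot 1^{3} = \left(-594\right) 1 = -594$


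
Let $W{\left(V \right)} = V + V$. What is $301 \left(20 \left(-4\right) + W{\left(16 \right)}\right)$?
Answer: $-14448$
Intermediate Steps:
$W{\left(V \right)} = 2 V$
$301 \left(20 \left(-4\right) + W{\left(16 \right)}\right) = 301 \left(20 \left(-4\right) + 2 \cdot 16\right) = 301 \left(-80 + 32\right) = 301 \left(-48\right) = -14448$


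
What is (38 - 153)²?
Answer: 13225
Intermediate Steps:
(38 - 153)² = (-115)² = 13225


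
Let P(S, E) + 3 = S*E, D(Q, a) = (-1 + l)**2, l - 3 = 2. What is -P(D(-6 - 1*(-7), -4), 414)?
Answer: -6621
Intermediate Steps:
l = 5 (l = 3 + 2 = 5)
D(Q, a) = 16 (D(Q, a) = (-1 + 5)**2 = 4**2 = 16)
P(S, E) = -3 + E*S (P(S, E) = -3 + S*E = -3 + E*S)
-P(D(-6 - 1*(-7), -4), 414) = -(-3 + 414*16) = -(-3 + 6624) = -1*6621 = -6621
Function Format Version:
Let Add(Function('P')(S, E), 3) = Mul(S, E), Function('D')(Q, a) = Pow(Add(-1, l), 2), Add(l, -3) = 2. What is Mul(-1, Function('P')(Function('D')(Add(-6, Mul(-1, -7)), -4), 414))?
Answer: -6621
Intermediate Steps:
l = 5 (l = Add(3, 2) = 5)
Function('D')(Q, a) = 16 (Function('D')(Q, a) = Pow(Add(-1, 5), 2) = Pow(4, 2) = 16)
Function('P')(S, E) = Add(-3, Mul(E, S)) (Function('P')(S, E) = Add(-3, Mul(S, E)) = Add(-3, Mul(E, S)))
Mul(-1, Function('P')(Function('D')(Add(-6, Mul(-1, -7)), -4), 414)) = Mul(-1, Add(-3, Mul(414, 16))) = Mul(-1, Add(-3, 6624)) = Mul(-1, 6621) = -6621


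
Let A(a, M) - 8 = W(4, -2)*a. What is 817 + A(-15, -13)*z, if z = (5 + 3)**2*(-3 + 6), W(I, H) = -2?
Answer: 8113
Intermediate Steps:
A(a, M) = 8 - 2*a
z = 192 (z = 8**2*3 = 64*3 = 192)
817 + A(-15, -13)*z = 817 + (8 - 2*(-15))*192 = 817 + (8 + 30)*192 = 817 + 38*192 = 817 + 7296 = 8113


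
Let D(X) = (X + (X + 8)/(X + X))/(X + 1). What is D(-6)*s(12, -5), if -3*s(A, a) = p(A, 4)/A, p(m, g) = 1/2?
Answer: -37/2160 ≈ -0.017130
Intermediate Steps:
p(m, g) = 1/2
s(A, a) = -1/(6*A)
D(X) = (X + (8 + X)/(2*X))/(1 + X) (D(X) = (X + (8 + X)/((2*X)))/(1 + X) = (X + (8 + X)*(1/(2*X)))/(1 + X) = (X + (8 + X)/(2*X))/(1 + X))
D(-6)*s(12, -5) = ((4 + (-6)**2 + (1/2)*(-6))/((-6)*(1 - 6)))*(-1/6/12) = (-1/6*(4 + 36 - 3)/(-5))*(-1/6*1/12) = -1/6*(-1/5)*37*(-1/72) = (37/30)*(-1/72) = -37/2160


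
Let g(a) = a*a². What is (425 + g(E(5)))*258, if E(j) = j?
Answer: 141900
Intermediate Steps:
g(a) = a³
(425 + g(E(5)))*258 = (425 + 5³)*258 = (425 + 125)*258 = 550*258 = 141900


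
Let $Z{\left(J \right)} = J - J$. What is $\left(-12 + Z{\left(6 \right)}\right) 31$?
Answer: $-372$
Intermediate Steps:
$Z{\left(J \right)} = 0$
$\left(-12 + Z{\left(6 \right)}\right) 31 = \left(-12 + 0\right) 31 = \left(-12\right) 31 = -372$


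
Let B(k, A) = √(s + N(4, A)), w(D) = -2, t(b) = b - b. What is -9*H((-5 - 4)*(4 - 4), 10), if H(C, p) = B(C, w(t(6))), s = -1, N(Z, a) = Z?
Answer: -9*√3 ≈ -15.588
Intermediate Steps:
t(b) = 0
B(k, A) = √3 (B(k, A) = √(-1 + 4) = √3)
H(C, p) = √3
-9*H((-5 - 4)*(4 - 4), 10) = -9*√3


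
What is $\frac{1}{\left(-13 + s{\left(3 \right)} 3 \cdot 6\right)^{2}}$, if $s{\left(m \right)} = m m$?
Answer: $\frac{1}{22201} \approx 4.5043 \cdot 10^{-5}$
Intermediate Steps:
$s{\left(m \right)} = m^{2}$
$\frac{1}{\left(-13 + s{\left(3 \right)} 3 \cdot 6\right)^{2}} = \frac{1}{\left(-13 + 3^{2} \cdot 3 \cdot 6\right)^{2}} = \frac{1}{\left(-13 + 9 \cdot 3 \cdot 6\right)^{2}} = \frac{1}{\left(-13 + 27 \cdot 6\right)^{2}} = \frac{1}{\left(-13 + 162\right)^{2}} = \frac{1}{149^{2}} = \frac{1}{22201}$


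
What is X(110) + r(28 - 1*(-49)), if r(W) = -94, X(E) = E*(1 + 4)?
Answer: 456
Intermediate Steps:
X(E) = 5*E (X(E) = E*5 = 5*E)
X(110) + r(28 - 1*(-49)) = 5*110 - 94 = 550 - 94 = 456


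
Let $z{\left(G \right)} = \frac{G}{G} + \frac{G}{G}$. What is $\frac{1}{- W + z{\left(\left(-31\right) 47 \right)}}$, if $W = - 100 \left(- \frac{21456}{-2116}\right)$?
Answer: $\frac{529}{537458} \approx 0.00098426$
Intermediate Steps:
$z{\left(G \right)} = 2$ ($z{\left(G \right)} = 1 + 1 = 2$)
$W = - \frac{536400}{529}$ ($W = - 100 \left(\left(-21456\right) \left(- \frac{1}{2116}\right)\right) = \left(-100\right) \frac{5364}{529} = - \frac{536400}{529} \approx -1014.0$)
$\frac{1}{- W + z{\left(\left(-31\right) 47 \right)}} = \frac{1}{\left(-1\right) \left(- \frac{536400}{529}\right) + 2} = \frac{1}{\frac{536400}{529} + 2} = \frac{1}{\frac{537458}{529}} = \frac{529}{537458}$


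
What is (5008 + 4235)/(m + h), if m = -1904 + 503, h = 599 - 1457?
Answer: -1027/251 ≈ -4.0916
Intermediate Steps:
h = -858
m = -1401
(5008 + 4235)/(m + h) = (5008 + 4235)/(-1401 - 858) = 9243/(-2259) = 9243*(-1/2259) = -1027/251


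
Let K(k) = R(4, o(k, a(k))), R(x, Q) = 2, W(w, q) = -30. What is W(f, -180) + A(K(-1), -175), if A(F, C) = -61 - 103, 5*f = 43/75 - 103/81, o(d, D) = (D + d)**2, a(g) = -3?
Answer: -194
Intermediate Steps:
f = -1414/10125 (f = (43/75 - 103/81)/5 = (1/5)*(-1414/2025) = -1414/10125 ≈ -0.13965)
K(k) = 2
A(F, C) = -164
W(f, -180) + A(K(-1), -175) = -30 - 164 = -194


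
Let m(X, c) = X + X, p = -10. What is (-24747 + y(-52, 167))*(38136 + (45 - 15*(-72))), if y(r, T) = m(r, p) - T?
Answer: -982231698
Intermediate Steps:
m(X, c) = 2*X
y(r, T) = -T + 2*r (y(r, T) = 2*r - T = -T + 2*r)
(-24747 + y(-52, 167))*(38136 + (45 - 15*(-72))) = (-24747 + (-1*167 + 2*(-52)))*(38136 + (45 - 15*(-72))) = (-24747 + (-167 - 104))*(38136 + (45 + 1080)) = (-24747 - 271)*(38136 + 1125) = -25018*39261 = -982231698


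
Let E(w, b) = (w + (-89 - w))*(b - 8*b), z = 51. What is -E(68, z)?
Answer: -31773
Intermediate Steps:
E(w, b) = 623*b (E(w, b) = -(-623)*b = 623*b)
-E(68, z) = -623*51 = -1*31773 = -31773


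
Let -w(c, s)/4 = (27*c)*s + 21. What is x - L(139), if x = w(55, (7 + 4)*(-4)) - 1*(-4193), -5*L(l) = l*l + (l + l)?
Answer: 1346944/5 ≈ 2.6939e+5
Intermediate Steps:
w(c, s) = -84 - 108*c*s (w(c, s) = -4*((27*c)*s + 21) = -4*(27*c*s + 21) = -4*(21 + 27*c*s) = -84 - 108*c*s)
L(l) = -2*l/5 - l²/5 (L(l) = -(l*l + (l + l))/5 = -(l² + 2*l)/5 = -2*l/5 - l²/5)
x = 265469 (x = (-84 - 108*55*(7 + 4)*(-4)) - 1*(-4193) = (-84 - 108*55*11*(-4)) + 4193 = (-84 - 108*55*(-44)) + 4193 = (-84 + 261360) + 4193 = 261276 + 4193 = 265469)
x - L(139) = 265469 - (-1)*139*(2 + 139)/5 = 265469 - (-1)*139*141/5 = 265469 - 1*(-19599/5) = 265469 + 19599/5 = 1346944/5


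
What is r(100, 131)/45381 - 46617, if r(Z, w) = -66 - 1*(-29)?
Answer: -2115526114/45381 ≈ -46617.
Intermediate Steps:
r(Z, w) = -37 (r(Z, w) = -66 + 29 = -37)
r(100, 131)/45381 - 46617 = -37/45381 - 46617 = -2115526114/45381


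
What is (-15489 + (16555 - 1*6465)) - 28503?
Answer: -33902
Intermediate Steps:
(-15489 + (16555 - 1*6465)) - 28503 = (-15489 + (16555 - 6465)) - 28503 = (-15489 + 10090) - 28503 = -5399 - 28503 = -33902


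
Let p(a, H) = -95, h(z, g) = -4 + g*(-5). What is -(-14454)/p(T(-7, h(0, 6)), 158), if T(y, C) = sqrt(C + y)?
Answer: -14454/95 ≈ -152.15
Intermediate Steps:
h(z, g) = -4 - 5*g
-(-14454)/p(T(-7, h(0, 6)), 158) = -(-14454)/(-95) = -(-14454)*(-1)/95 = -1*14454/95 = -14454/95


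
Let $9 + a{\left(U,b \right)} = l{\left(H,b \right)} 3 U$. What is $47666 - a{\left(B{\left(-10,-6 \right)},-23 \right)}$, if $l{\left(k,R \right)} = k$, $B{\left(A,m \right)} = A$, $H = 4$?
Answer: $47795$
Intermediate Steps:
$a{\left(U,b \right)} = -9 + 12 U$ ($a{\left(U,b \right)} = -9 + 4 \cdot 3 U = -9 + 12 U$)
$47666 - a{\left(B{\left(-10,-6 \right)},-23 \right)} = 47666 - \left(-9 + 12 \left(-10\right)\right) = 47666 - \left(-9 - 120\right) = 47666 - -129 = 47666 + 129 = 47795$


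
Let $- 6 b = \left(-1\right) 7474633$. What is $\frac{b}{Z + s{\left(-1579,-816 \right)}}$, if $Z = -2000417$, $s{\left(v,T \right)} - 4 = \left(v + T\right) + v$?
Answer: $- \frac{7474633}{12026322} \approx -0.62152$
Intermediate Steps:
$s{\left(v,T \right)} = 4 + T + 2 v$ ($s{\left(v,T \right)} = 4 + \left(\left(v + T\right) + v\right) = 4 + \left(\left(T + v\right) + v\right) = 4 + \left(T + 2 v\right) = 4 + T + 2 v$)
$b = \frac{7474633}{6}$ ($b = - \frac{\left(-1\right) 7474633}{6} = \left(- \frac{1}{6}\right) \left(-7474633\right) = \frac{7474633}{6} \approx 1.2458 \cdot 10^{6}$)
$\frac{b}{Z + s{\left(-1579,-816 \right)}} = \frac{7474633}{6 \left(-2000417 + \left(4 - 816 + 2 \left(-1579\right)\right)\right)} = \frac{7474633}{6 \left(-2000417 - 3970\right)} = \frac{7474633}{6 \left(-2004387\right)} = \frac{7474633}{6} \left(- \frac{1}{2004387}\right) = - \frac{7474633}{12026322}$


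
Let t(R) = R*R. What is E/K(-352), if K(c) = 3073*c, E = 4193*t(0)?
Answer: 0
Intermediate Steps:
t(R) = R**2
E = 0 (E = 4193*0**2 = 4193*0 = 0)
E/K(-352) = 0/((3073*(-352))) = 0/(-1081696) = 0*(-1/1081696) = 0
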